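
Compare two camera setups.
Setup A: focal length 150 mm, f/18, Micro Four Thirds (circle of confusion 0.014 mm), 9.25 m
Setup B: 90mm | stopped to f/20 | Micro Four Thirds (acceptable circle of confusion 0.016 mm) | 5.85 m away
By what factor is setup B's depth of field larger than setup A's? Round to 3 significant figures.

1.47

Setup A: H = 150²/(18×0.014) + 150 ≈ 89435.7 mm; DoF = Df − Dn = 10299.8 − 8394.4 ≈ 1905.4 mm.
Setup B: H = 90²/(20×0.016) + 90 ≈ 25402.5 mm; DoF = Df − Dn = 7573.4 − 4765.6 ≈ 2807.8 mm.
Ratio = 2807.8 / 1905.4 ≈ 1.47.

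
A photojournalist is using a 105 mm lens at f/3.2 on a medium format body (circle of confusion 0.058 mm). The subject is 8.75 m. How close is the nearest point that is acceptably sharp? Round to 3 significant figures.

7.64 m

Hyperfocal distance H = f²/(N·c) + f = 105²/(3.2 × 0.058) + 105 = 11025/0.1856 + 105 ≈ 59506.9 mm ≈ 59.51 m.
Near limit Dn = s·(H − f)/(H + s − 2f) = 8750 × (59506.9 − 105) / (59506.9 + 8750 − 2 × 105) = 8750 × 59401.9 / 68046.9 ≈ 7638.4 mm ≈ 7.64 m.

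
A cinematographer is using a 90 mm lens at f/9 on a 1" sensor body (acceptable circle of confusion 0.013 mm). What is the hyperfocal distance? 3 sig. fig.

Hyperfocal distance H = f²/(N·c) + f = 90²/(9 × 0.013) + 90 = 8100/0.117 + 90 ≈ 69320.8 mm ≈ 69.3 m.

69.3 m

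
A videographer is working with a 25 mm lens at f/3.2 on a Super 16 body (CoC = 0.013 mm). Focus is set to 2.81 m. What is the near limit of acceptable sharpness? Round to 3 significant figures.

Hyperfocal distance H = f²/(N·c) + f = 25²/(3.2 × 0.013) + 25 = 625/0.0416 + 25 ≈ 15049.0 mm ≈ 15.05 m.
Near limit Dn = s·(H − f)/(H + s − 2f) = 2810 × (15049.0 − 25) / (15049.0 + 2810 − 2 × 25) = 2810 × 15024.0 / 17809.0 ≈ 2370.6 mm ≈ 2.37 m.

2.37 m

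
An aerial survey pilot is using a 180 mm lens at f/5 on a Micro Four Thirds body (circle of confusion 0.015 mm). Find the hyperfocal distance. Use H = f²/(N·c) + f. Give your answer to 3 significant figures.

432 m

Hyperfocal distance H = f²/(N·c) + f = 180²/(5 × 0.015) + 180 = 32400/0.075 + 180 ≈ 432180.0 mm ≈ 432 m.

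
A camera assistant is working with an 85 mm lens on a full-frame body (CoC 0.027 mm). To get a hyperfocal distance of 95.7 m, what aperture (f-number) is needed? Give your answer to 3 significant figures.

Rearrange H = f²/(N·c) + f for N: N = f² / ((H − f)·c).
N = 85² / ((95700 − 85) × 0.027) = 7225 / 2582 ≈ 2.80.

f/2.80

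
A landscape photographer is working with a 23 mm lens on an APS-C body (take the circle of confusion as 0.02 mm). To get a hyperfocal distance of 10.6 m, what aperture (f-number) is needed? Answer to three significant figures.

Rearrange H = f²/(N·c) + f for N: N = f² / ((H − f)·c).
N = 23² / ((10600 − 23) × 0.02) = 529 / 211.5 ≈ 2.50.

f/2.50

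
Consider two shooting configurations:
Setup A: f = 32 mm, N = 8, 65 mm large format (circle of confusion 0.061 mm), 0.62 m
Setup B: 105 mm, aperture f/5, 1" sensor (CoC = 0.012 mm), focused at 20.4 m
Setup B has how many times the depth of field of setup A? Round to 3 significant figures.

Setup A: H = 32²/(8×0.061) + 32 ≈ 2130.4 mm; DoF = Df − Dn = 861.37 − 484.29 ≈ 377.08 mm.
Setup B: H = 105²/(5×0.012) + 105 ≈ 183855.0 mm; DoF = Df − Dn = 22932.9 − 18370.9 ≈ 4562.0 mm.
Ratio = 4562.0 / 377.08 ≈ 12.1.

12.1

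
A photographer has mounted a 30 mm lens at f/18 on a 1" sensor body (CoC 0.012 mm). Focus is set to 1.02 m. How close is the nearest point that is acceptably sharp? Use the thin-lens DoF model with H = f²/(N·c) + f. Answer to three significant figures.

0.824 m

Hyperfocal distance H = f²/(N·c) + f = 30²/(18 × 0.012) + 30 = 900/0.216 + 30 ≈ 4196.7 mm ≈ 4.197 m.
Near limit Dn = s·(H − f)/(H + s − 2f) = 1020 × (4196.7 − 30) / (4196.7 + 1020 − 2 × 30) = 1020 × 4166.7 / 5156.7 ≈ 824.18 mm ≈ 0.824 m.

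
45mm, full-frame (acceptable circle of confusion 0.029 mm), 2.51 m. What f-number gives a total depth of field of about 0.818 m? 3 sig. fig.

f/4.50

Write h = H − f = f²/(N·c). The thin-lens limits are Dn = s·h/(h + (s−f)) and Df = s·h/(h − (s−f)), so DoF = Df − Dn = 2·s·(s−f)·h / (h² − (s−f)²).
That is a quadratic in h: DoF·h² − 2·s·(s−f)·h − DoF·(s−f)² = 0 ⇒ h = (s−f)·(s + √(s² + DoF²)) / DoF = 2465 × (2510 + √(2510² + 818²)) / 818 = 2465 × (2510 + 2639.93) / 818 ≈ 15519 mm.
Then N = f²/(c·h) = 45² / (0.029 × 15519) = 2025 / 450.05 ≈ 4.50.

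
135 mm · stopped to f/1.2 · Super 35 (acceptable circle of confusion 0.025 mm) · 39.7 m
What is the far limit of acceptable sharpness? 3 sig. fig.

Hyperfocal distance H = f²/(N·c) + f = 135²/(1.2 × 0.025) + 135 = 18225/0.03 + 135 ≈ 607635.0 mm ≈ 607.6 m.
Far limit Df = s·(H − f)/(H − s) = 39700 × (607635.0 − 135) / (607635.0 − 39700) = 39700 × 607500.0 / 567935.0 ≈ 42466 mm ≈ 42.5 m.

42.5 m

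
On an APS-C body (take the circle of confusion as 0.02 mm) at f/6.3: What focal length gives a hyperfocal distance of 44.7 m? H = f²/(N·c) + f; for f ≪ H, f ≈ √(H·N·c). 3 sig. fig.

75.0 mm

From H = f²/(N·c) + f, with f ≪ H: f ≈ √(H·N·c) = √(44700 × 6.3 × 0.02) = √5632.2 ≈ 75.05 mm.
Exact: f² + N·c·f − N·c·H = 0 ⇒ f = (−N·c + √((N·c)² + 4·N·c·H))/2 = (−0.126 + √22529)/2 ≈ 74.985 mm ≈ 75.0 mm.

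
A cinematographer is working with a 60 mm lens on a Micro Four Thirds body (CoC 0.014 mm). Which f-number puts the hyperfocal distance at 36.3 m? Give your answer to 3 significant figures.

f/7.10

Rearrange H = f²/(N·c) + f for N: N = f² / ((H − f)·c).
N = 60² / ((36300 − 60) × 0.014) = 3600 / 507.4 ≈ 7.10.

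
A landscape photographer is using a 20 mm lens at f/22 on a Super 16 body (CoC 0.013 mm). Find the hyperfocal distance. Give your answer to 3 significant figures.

1.42 m

Hyperfocal distance H = f²/(N·c) + f = 20²/(22 × 0.013) + 20 = 400/0.286 + 20 ≈ 1418.6 mm ≈ 1.42 m.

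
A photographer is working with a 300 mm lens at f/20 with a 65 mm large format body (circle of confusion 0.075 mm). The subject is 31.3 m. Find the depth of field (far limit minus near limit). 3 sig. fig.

Hyperfocal distance H = f²/(N·c) + f = 300²/(20 × 0.075) + 300 = 90000/1.5 + 300 ≈ 60300.0 mm ≈ 60.30 m.
Near limit Dn = s·(H − f)/(H + s − 2f) = 31300 × (60300.0 − 300) / (60300.0 + 31300 − 2 × 300) = 31300 × 60000.0 / 91000.0 ≈ 20637 mm.
Far limit Df = s·(H − f)/(H − s) = 31300 × (60300.0 − 300) / (60300.0 − 31300) = 31300 × 60000.0 / 29000.0 ≈ 64759 mm.
Depth of field = Df − Dn = 64759 − 20637 ≈ 44122 mm ≈ 44.1 m.

44.1 m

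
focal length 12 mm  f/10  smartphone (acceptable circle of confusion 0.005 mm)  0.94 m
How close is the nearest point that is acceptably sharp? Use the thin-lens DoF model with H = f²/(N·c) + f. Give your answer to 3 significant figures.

0.711 m

Hyperfocal distance H = f²/(N·c) + f = 12²/(10 × 0.005) + 12 = 144/0.05 + 12 ≈ 2892.0 mm ≈ 2.892 m.
Near limit Dn = s·(H − f)/(H + s − 2f) = 940 × (2892.0 − 12) / (2892.0 + 940 − 2 × 12) = 940 × 2880.0 / 3808.0 ≈ 710.92 mm ≈ 0.711 m.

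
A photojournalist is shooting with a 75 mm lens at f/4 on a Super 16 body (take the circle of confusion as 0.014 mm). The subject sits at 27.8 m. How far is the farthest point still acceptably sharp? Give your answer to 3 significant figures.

38.4 m

Hyperfocal distance H = f²/(N·c) + f = 75²/(4 × 0.014) + 75 = 5625/0.056 + 75 ≈ 100521.4 mm ≈ 100.5 m.
Far limit Df = s·(H − f)/(H − s) = 27800 × (100521.4 − 75) / (100521.4 − 27800) = 27800 × 100446.4 / 72721.4 ≈ 38399 mm ≈ 38.4 m.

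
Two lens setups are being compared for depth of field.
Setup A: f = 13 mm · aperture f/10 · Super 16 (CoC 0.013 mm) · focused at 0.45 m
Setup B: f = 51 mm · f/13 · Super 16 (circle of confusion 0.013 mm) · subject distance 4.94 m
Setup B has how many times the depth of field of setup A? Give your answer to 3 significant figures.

Setup A: H = 13²/(10×0.013) + 13 ≈ 1313.0 mm; DoF = Df − Dn = 677.87 − 336.79 ≈ 341.08 mm.
Setup B: H = 51²/(13×0.013) + 51 ≈ 15441.5 mm; DoF = Df − Dn = 7239.8 − 3749.1 ≈ 3490.7 mm.
Ratio = 3490.7 / 341.08 ≈ 10.2.

10.2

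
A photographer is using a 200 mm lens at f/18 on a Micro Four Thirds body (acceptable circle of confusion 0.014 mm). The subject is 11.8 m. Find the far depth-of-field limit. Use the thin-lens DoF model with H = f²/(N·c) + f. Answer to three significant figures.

12.7 m

Hyperfocal distance H = f²/(N·c) + f = 200²/(18 × 0.014) + 200 = 40000/0.252 + 200 ≈ 158930.2 mm ≈ 158.9 m.
Far limit Df = s·(H − f)/(H − s) = 11800 × (158930.2 − 200) / (158930.2 − 11800) = 11800 × 158730.2 / 147130.2 ≈ 12730 mm ≈ 12.7 m.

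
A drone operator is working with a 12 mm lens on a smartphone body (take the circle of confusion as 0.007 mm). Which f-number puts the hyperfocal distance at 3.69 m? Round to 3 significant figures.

Rearrange H = f²/(N·c) + f for N: N = f² / ((H − f)·c).
N = 12² / ((3690 − 12) × 0.007) = 144 / 25.75 ≈ 5.59.

f/5.59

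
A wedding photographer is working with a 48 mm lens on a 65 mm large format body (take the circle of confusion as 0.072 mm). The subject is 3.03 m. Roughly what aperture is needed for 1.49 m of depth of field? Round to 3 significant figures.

f/2.50

Write h = H − f = f²/(N·c). The thin-lens limits are Dn = s·h/(h + (s−f)) and Df = s·h/(h − (s−f)), so DoF = Df − Dn = 2·s·(s−f)·h / (h² − (s−f)²).
That is a quadratic in h: DoF·h² − 2·s·(s−f)·h − DoF·(s−f)² = 0 ⇒ h = (s−f)·(s + √(s² + DoF²)) / DoF = 2982 × (3030 + √(3030² + 1490²)) / 1490 = 2982 × (3030 + 3376.54) / 1490 ≈ 12822 mm.
Then N = f²/(c·h) = 48² / (0.072 × 12822) = 2304 / 923.16 ≈ 2.50.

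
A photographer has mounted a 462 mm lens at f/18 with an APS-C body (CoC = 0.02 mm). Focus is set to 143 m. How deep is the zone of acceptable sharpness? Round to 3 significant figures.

73.0 m

Hyperfocal distance H = f²/(N·c) + f = 462²/(18 × 0.02) + 462 = 213444/0.36 + 462 ≈ 593362.0 mm ≈ 593.4 m.
Near limit Dn = s·(H − f)/(H + s − 2f) = 143000 × (593362.0 − 462) / (593362.0 + 143000 − 2 × 462) = 143000 × 592900.0 / 735438.0 ≈ 115285 mm.
Far limit Df = s·(H − f)/(H − s) = 143000 × (593362.0 − 462) / (593362.0 − 143000) = 143000 × 592900.0 / 450362.0 ≈ 188259 mm.
Depth of field = Df − Dn = 188259 − 115285 ≈ 72974 mm ≈ 73.0 m.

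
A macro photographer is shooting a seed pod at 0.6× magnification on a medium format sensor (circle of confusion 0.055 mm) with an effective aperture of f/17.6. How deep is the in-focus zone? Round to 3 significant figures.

At magnification m, DoF ≈ 2·N_eff·c/m² = 2 × 17.6 × 0.055 / 0.6² = 1.936 / 0.36 ≈ 5.38 mm.

5.38 mm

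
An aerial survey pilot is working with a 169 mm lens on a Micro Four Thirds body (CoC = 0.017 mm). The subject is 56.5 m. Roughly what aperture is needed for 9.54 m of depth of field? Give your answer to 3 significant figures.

f/2.50

Write h = H − f = f²/(N·c). The thin-lens limits are Dn = s·h/(h + (s−f)) and Df = s·h/(h − (s−f)), so DoF = Df − Dn = 2·s·(s−f)·h / (h² − (s−f)²).
That is a quadratic in h: DoF·h² − 2·s·(s−f)·h − DoF·(s−f)² = 0 ⇒ h = (s−f)·(s + √(s² + DoF²)) / DoF = 56331 × (56500 + √(56500² + 9540²)) / 9540 = 56331 × (56500 + 57299.8) / 9540 ≈ 671955 mm.
Then N = f²/(c·h) = 169² / (0.017 × 671955) = 28561 / 11423 ≈ 2.50.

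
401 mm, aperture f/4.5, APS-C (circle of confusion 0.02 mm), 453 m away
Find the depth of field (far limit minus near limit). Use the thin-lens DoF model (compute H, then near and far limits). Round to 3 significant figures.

245 m

Hyperfocal distance H = f²/(N·c) + f = 401²/(4.5 × 0.02) + 401 = 160801/0.09 + 401 ≈ 1787078.8 mm ≈ 1787 m.
Near limit Dn = s·(H − f)/(H + s − 2f) = 453000 × (1787078.8 − 401) / (1787078.8 + 453000 − 2 × 401) = 453000 × 1786677.8 / 2239276.8 ≈ 361440 mm.
Far limit Df = s·(H − f)/(H − s) = 453000 × (1787078.8 − 401) / (1787078.8 − 453000) = 453000 × 1786677.8 / 1334078.8 ≈ 606685 mm.
Depth of field = Df − Dn = 606685 − 361440 ≈ 245245 mm ≈ 245 m.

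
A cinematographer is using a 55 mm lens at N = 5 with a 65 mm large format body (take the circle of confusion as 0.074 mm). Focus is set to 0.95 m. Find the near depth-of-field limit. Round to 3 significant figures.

0.856 m

Hyperfocal distance H = f²/(N·c) + f = 55²/(5 × 0.074) + 55 = 3025/0.37 + 55 ≈ 8230.7 mm ≈ 8.231 m.
Near limit Dn = s·(H − f)/(H + s − 2f) = 950 × (8230.7 − 55) / (8230.7 + 950 − 2 × 55) = 950 × 8175.7 / 9070.7 ≈ 856.26 mm ≈ 0.856 m.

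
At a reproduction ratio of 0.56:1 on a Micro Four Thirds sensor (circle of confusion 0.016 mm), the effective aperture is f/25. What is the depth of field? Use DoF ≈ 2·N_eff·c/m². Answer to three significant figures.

At magnification m, DoF ≈ 2·N_eff·c/m² = 2 × 25 × 0.016 / 0.56² = 0.8 / 0.3136 ≈ 2.55 mm.

2.55 mm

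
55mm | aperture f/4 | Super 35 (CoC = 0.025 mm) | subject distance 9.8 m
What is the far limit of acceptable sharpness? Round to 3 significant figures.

Hyperfocal distance H = f²/(N·c) + f = 55²/(4 × 0.025) + 55 = 3025/0.1 + 55 ≈ 30305.0 mm ≈ 30.30 m.
Far limit Df = s·(H − f)/(H − s) = 9800 × (30305.0 − 55) / (30305.0 − 9800) = 9800 × 30250.0 / 20505.0 ≈ 14457 mm ≈ 14.5 m.

14.5 m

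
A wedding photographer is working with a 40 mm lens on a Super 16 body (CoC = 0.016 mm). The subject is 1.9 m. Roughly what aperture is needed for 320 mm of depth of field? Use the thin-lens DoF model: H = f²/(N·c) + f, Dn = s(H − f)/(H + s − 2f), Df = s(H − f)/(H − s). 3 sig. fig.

f/4.50

Write h = H − f = f²/(N·c). The thin-lens limits are Dn = s·h/(h + (s−f)) and Df = s·h/(h − (s−f)), so DoF = Df − Dn = 2·s·(s−f)·h / (h² − (s−f)²).
That is a quadratic in h: DoF·h² − 2·s·(s−f)·h − DoF·(s−f)² = 0 ⇒ h = (s−f)·(s + √(s² + DoF²)) / DoF = 1860 × (1900 + √(1900² + 320²)) / 320 = 1860 × (1900 + 1926.76) / 320 ≈ 22243 mm.
Then N = f²/(c·h) = 40² / (0.016 × 22243) = 1600 / 355.89 ≈ 4.50.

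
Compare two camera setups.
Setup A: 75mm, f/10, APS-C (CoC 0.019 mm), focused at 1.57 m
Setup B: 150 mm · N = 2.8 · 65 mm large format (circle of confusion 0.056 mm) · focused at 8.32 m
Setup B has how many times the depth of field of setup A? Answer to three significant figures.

Setup A: H = 75²/(10×0.019) + 75 ≈ 29680.3 mm; DoF = Df − Dn = 1653.50 − 1494.53 ≈ 158.97 mm.
Setup B: H = 150²/(2.8×0.056) + 150 ≈ 143644.9 mm; DoF = Df − Dn = 8822.31 − 7871.81 ≈ 950.50 mm.
Ratio = 950.50 / 158.97 ≈ 5.98.

5.98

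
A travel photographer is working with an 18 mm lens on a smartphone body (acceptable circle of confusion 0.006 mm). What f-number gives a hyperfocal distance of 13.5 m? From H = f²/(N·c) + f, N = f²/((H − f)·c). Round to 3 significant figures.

f/4.01

Rearrange H = f²/(N·c) + f for N: N = f² / ((H − f)·c).
N = 18² / ((13500 − 18) × 0.006) = 324 / 80.89 ≈ 4.01.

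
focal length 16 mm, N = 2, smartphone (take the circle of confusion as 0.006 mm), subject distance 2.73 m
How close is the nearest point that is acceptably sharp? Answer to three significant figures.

Hyperfocal distance H = f²/(N·c) + f = 16²/(2 × 0.006) + 16 = 256/0.012 + 16 ≈ 21349.3 mm ≈ 21.35 m.
Near limit Dn = s·(H − f)/(H + s − 2f) = 2730 × (21349.3 − 16) / (21349.3 + 2730 − 2 × 16) = 2730 × 21333.3 / 24047.3 ≈ 2421.9 mm ≈ 2.42 m.

2.42 m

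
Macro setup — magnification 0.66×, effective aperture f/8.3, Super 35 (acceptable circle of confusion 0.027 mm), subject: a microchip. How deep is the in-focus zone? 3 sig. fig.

At magnification m, DoF ≈ 2·N_eff·c/m² = 2 × 8.3 × 0.027 / 0.66² = 0.4482 / 0.4356 ≈ 1.03 mm.

1.03 mm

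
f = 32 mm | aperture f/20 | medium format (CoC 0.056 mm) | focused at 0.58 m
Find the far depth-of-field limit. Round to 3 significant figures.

1.45 m

Hyperfocal distance H = f²/(N·c) + f = 32²/(20 × 0.056) + 32 = 1024/1.12 + 32 ≈ 946.3 mm ≈ 0.946 m.
Far limit Df = s·(H − f)/(H − s) = 580 × (946.3 − 32) / (946.3 − 580) = 580 × 914.3 / 366.3 ≈ 1447.7 mm ≈ 1.45 m.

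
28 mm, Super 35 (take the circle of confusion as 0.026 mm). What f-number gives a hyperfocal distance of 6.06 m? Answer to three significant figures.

Rearrange H = f²/(N·c) + f for N: N = f² / ((H − f)·c).
N = 28² / ((6060 − 28) × 0.026) = 784 / 156.8 ≈ 5.

f/5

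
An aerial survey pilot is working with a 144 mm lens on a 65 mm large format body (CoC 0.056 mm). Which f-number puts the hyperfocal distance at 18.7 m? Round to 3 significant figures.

f/20

Rearrange H = f²/(N·c) + f for N: N = f² / ((H − f)·c).
N = 144² / ((18700 − 144) × 0.056) = 20736 / 1039 ≈ 20.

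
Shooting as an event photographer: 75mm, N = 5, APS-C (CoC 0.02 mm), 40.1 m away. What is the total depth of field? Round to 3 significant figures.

116 m

Hyperfocal distance H = f²/(N·c) + f = 75²/(5 × 0.02) + 75 = 5625/0.1 + 75 ≈ 56325.0 mm ≈ 56.33 m.
Near limit Dn = s·(H − f)/(H + s − 2f) = 40100 × (56325.0 − 75) / (56325.0 + 40100 − 2 × 75) = 40100 × 56250.0 / 96275.0 ≈ 23429 mm.
Far limit Df = s·(H − f)/(H − s) = 40100 × (56325.0 − 75) / (56325.0 − 40100) = 40100 × 56250.0 / 16225.0 ≈ 139022 mm.
Depth of field = Df − Dn = 139022 − 23429 ≈ 115593 mm ≈ 116 m.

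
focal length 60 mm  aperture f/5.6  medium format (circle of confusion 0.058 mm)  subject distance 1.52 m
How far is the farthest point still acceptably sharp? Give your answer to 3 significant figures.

1.75 m

Hyperfocal distance H = f²/(N·c) + f = 60²/(5.6 × 0.058) + 60 = 3600/0.3248 + 60 ≈ 11143.7 mm ≈ 11.14 m.
Far limit Df = s·(H − f)/(H − s) = 1520 × (11143.7 − 60) / (11143.7 − 1520) = 1520 × 11083.7 / 9623.7 ≈ 1750.6 mm ≈ 1.75 m.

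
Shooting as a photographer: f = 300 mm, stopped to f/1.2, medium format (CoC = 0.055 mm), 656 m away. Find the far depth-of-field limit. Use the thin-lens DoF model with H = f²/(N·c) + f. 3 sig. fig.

Hyperfocal distance H = f²/(N·c) + f = 300²/(1.2 × 0.055) + 300 = 90000/0.066 + 300 ≈ 1363936.4 mm ≈ 1364 m.
Far limit Df = s·(H − f)/(H − s) = 656000 × (1363936.4 − 300) / (1363936.4 − 656000) = 656000 × 1363636.4 / 707936.4 ≈ 1263596 mm ≈ 1260 m.

1260 m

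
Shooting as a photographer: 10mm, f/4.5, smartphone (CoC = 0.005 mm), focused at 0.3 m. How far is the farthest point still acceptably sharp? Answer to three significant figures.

Hyperfocal distance H = f²/(N·c) + f = 10²/(4.5 × 0.005) + 10 = 100/0.0225 + 10 ≈ 4454.4 mm ≈ 4.454 m.
Far limit Df = s·(H − f)/(H − s) = 300 × (4454.4 − 10) / (4454.4 − 300) = 300 × 4444.4 / 4154.4 ≈ 320.94 mm.

321 mm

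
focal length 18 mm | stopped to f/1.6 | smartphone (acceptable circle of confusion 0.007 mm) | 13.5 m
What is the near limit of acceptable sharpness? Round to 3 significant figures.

Hyperfocal distance H = f²/(N·c) + f = 18²/(1.6 × 0.007) + 18 = 324/0.0112 + 18 ≈ 28946.6 mm ≈ 28.95 m.
Near limit Dn = s·(H − f)/(H + s − 2f) = 13500 × (28946.6 − 18) / (28946.6 + 13500 − 2 × 18) = 13500 × 28928.6 / 42410.6 ≈ 9208.5 mm ≈ 9.21 m.

9.21 m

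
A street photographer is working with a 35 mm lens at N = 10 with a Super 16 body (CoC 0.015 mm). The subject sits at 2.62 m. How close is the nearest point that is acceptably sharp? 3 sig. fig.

Hyperfocal distance H = f²/(N·c) + f = 35²/(10 × 0.015) + 35 = 1225/0.15 + 35 ≈ 8201.7 mm ≈ 8.202 m.
Near limit Dn = s·(H − f)/(H + s − 2f) = 2620 × (8201.7 − 35) / (8201.7 + 2620 − 2 × 35) = 2620 × 8166.7 / 10751.7 ≈ 1990.1 mm ≈ 1.99 m.

1.99 m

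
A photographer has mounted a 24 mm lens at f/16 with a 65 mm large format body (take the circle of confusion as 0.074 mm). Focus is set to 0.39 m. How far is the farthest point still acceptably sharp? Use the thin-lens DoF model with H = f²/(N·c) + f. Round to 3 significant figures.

1.57 m

Hyperfocal distance H = f²/(N·c) + f = 24²/(16 × 0.074) + 24 = 576/1.184 + 24 ≈ 510.5 mm ≈ 0.510 m.
Far limit Df = s·(H − f)/(H − s) = 390 × (510.5 − 24) / (510.5 − 390) = 390 × 486.5 / 120.5 ≈ 1574.7 mm ≈ 1.57 m.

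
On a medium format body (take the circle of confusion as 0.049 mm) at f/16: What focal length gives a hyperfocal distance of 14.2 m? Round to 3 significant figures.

105 mm

From H = f²/(N·c) + f, with f ≪ H: f ≈ √(H·N·c) = √(14200 × 16 × 0.049) = √11133 ≈ 105.5 mm.
Exact: f² + N·c·f − N·c·H = 0 ⇒ f = (−N·c + √((N·c)² + 4·N·c·H))/2 = (−0.784 + √44532)/2 ≈ 105.12 mm ≈ 105 mm.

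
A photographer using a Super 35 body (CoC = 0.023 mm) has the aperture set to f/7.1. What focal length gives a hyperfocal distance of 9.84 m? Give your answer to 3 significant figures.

40.0 mm

From H = f²/(N·c) + f, with f ≪ H: f ≈ √(H·N·c) = √(9840 × 7.1 × 0.023) = √1606.9 ≈ 40.09 mm.
Exact: f² + N·c·f − N·c·H = 0 ⇒ f = (−N·c + √((N·c)² + 4·N·c·H))/2 = (−0.1633 + √6427.5)/2 ≈ 40.004 mm ≈ 40.0 mm.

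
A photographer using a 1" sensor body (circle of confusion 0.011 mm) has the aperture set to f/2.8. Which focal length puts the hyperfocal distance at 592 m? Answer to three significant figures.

From H = f²/(N·c) + f, with f ≪ H: f ≈ √(H·N·c) = √(592000 × 2.8 × 0.011) = √18234 ≈ 135.0 mm.
The +f correction barely moves this — solving exactly, f² + N·c·f − N·c·H = 0 ⇒ f = (−N·c + √((N·c)² + 4·N·c·H))/2 = (−0.0308 + √72934)/2 ≈ 135.02 mm, so f ≈ 135 mm.

135 mm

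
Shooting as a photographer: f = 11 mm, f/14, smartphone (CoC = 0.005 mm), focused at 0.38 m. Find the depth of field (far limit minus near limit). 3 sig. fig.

Hyperfocal distance H = f²/(N·c) + f = 11²/(14 × 0.005) + 11 = 121/0.07 + 11 ≈ 1739.6 mm ≈ 1.740 m.
Near limit Dn = s·(H − f)/(H + s − 2f) = 380 × (1739.6 − 11) / (1739.6 + 380 − 2 × 11) = 380 × 1728.6 / 2097.6 ≈ 313.15 mm.
Far limit Df = s·(H − f)/(H − s) = 380 × (1739.6 − 11) / (1739.6 − 380) = 380 × 1728.6 / 1359.6 ≈ 483.14 mm.
Depth of field = Df − Dn = 483.14 − 313.15 ≈ 169.99 mm.

170 mm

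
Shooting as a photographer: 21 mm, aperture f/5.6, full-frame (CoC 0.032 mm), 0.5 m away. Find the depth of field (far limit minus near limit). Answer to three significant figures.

202 mm

Hyperfocal distance H = f²/(N·c) + f = 21²/(5.6 × 0.032) + 21 = 441/0.1792 + 21 ≈ 2481.9 mm ≈ 2.482 m.
Near limit Dn = s·(H − f)/(H + s − 2f) = 500 × (2481.9 − 21) / (2481.9 + 500 − 2 × 21) = 500 × 2460.9 / 2939.9 ≈ 418.54 mm.
Far limit Df = s·(H − f)/(H − s) = 500 × (2481.9 − 21) / (2481.9 − 500) = 500 × 2460.9 / 1981.9 ≈ 620.84 mm.
Depth of field = Df − Dn = 620.84 − 418.54 ≈ 202.30 mm.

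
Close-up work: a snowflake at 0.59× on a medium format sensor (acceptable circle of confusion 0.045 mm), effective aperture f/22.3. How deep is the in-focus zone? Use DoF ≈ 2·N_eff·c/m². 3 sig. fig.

5.77 mm

At magnification m, DoF ≈ 2·N_eff·c/m² = 2 × 22.3 × 0.045 / 0.59² = 2.007 / 0.3481 ≈ 5.77 mm.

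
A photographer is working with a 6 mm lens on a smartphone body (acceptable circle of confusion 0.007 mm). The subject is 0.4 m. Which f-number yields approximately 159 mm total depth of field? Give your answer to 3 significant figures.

f/2.50

Write h = H − f = f²/(N·c). The thin-lens limits are Dn = s·h/(h + (s−f)) and Df = s·h/(h − (s−f)), so DoF = Df − Dn = 2·s·(s−f)·h / (h² − (s−f)²).
That is a quadratic in h: DoF·h² − 2·s·(s−f)·h − DoF·(s−f)² = 0 ⇒ h = (s−f)·(s + √(s² + DoF²)) / DoF = 394 × (400 + √(400² + 159²)) / 159 = 394 × (400 + 430.443) / 159 ≈ 2057.8 mm.
Then N = f²/(c·h) = 6² / (0.007 × 2057.8) = 36 / 14.405 ≈ 2.50.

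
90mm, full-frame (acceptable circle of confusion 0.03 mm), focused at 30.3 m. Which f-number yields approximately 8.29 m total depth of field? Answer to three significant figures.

Write h = H − f = f²/(N·c). The thin-lens limits are Dn = s·h/(h + (s−f)) and Df = s·h/(h − (s−f)), so DoF = Df − Dn = 2·s·(s−f)·h / (h² − (s−f)²).
That is a quadratic in h: DoF·h² − 2·s·(s−f)·h − DoF·(s−f)² = 0 ⇒ h = (s−f)·(s + √(s² + DoF²)) / DoF = 30210 × (30300 + √(30300² + 8290²)) / 8290 = 30210 × (30300 + 31413.6) / 8290 ≈ 224894 mm.
Then N = f²/(c·h) = 90² / (0.03 × 224894) = 8100 / 6746.8 ≈ 1.20.

f/1.20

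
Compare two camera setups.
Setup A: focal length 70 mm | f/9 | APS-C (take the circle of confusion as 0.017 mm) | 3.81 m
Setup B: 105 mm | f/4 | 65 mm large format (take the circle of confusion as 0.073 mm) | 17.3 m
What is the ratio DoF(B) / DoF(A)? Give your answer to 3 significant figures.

Setup A: H = 70²/(9×0.017) + 70 ≈ 32096.1 mm; DoF = Df − Dn = 4313.76 − 3411.60 ≈ 902.16 mm.
Setup B: H = 105²/(4×0.073) + 105 ≈ 37861.8 mm; DoF = Df − Dn = 31767 − 11887 ≈ 19880 mm.
Ratio = 19880 / 902.16 ≈ 22.0.

22.0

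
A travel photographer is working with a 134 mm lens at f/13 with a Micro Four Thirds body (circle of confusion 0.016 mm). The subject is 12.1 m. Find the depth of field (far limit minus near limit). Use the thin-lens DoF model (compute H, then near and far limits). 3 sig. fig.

Hyperfocal distance H = f²/(N·c) + f = 134²/(13 × 0.016) + 134 = 17956/0.208 + 134 ≈ 86460.9 mm ≈ 86.46 m.
Near limit Dn = s·(H − f)/(H + s − 2f) = 12100 × (86460.9 − 134) / (86460.9 + 12100 − 2 × 134) = 12100 × 86326.9 / 98292.9 ≈ 10627.0 mm.
Far limit Df = s·(H − f)/(H − s) = 12100 × (86460.9 − 134) / (86460.9 − 12100) = 12100 × 86326.9 / 74360.9 ≈ 14047.1 mm.
Depth of field = Df − Dn = 14047.1 − 10627.0 ≈ 3420.1 mm ≈ 3.42 m.

3.42 m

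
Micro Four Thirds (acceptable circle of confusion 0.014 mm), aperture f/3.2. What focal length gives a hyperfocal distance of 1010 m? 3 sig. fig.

From H = f²/(N·c) + f, with f ≪ H: f ≈ √(H·N·c) = √(1010000 × 3.2 × 0.014) = √45248 ≈ 212.7 mm.
The +f correction barely moves this — solving exactly, f² + N·c·f − N·c·H = 0 ⇒ f = (−N·c + √((N·c)² + 4·N·c·H))/2 = (−0.0448 + √180992)/2 ≈ 212.69 mm, so f ≈ 213 mm.

213 mm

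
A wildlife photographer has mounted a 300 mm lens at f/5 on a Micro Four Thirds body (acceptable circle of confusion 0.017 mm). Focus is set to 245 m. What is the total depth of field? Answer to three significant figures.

Hyperfocal distance H = f²/(N·c) + f = 300²/(5 × 0.017) + 300 = 90000/0.085 + 300 ≈ 1059123.5 mm ≈ 1059 m.
Near limit Dn = s·(H − f)/(H + s − 2f) = 245000 × (1059123.5 − 300) / (1059123.5 + 245000 − 2 × 300) = 245000 × 1058823.5 / 1303523.5 ≈ 199008 mm.
Far limit Df = s·(H − f)/(H − s) = 245000 × (1059123.5 − 300) / (1059123.5 − 245000) = 245000 × 1058823.5 / 814123.5 ≈ 318639 mm.
Depth of field = Df − Dn = 318639 − 199008 ≈ 119631 mm ≈ 120 m.

120 m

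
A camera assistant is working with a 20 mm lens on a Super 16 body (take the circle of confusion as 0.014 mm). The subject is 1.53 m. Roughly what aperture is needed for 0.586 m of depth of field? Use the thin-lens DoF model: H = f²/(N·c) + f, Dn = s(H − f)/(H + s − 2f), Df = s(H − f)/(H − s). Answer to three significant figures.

Write h = H − f = f²/(N·c). The thin-lens limits are Dn = s·h/(h + (s−f)) and Df = s·h/(h − (s−f)), so DoF = Df − Dn = 2·s·(s−f)·h / (h² − (s−f)²).
That is a quadratic in h: DoF·h² − 2·s·(s−f)·h − DoF·(s−f)² = 0 ⇒ h = (s−f)·(s + √(s² + DoF²)) / DoF = 1510 × (1530 + √(1530² + 586²)) / 586 = 1510 × (1530 + 1638.38) / 586 ≈ 8164.3 mm.
Then N = f²/(c·h) = 20² / (0.014 × 8164.3) = 400 / 114.30 ≈ 3.50.

f/3.50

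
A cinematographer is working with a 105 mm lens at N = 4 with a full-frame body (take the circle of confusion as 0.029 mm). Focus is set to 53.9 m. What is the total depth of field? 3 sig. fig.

Hyperfocal distance H = f²/(N·c) + f = 105²/(4 × 0.029) + 105 = 11025/0.116 + 105 ≈ 95148.1 mm ≈ 95.15 m.
Near limit Dn = s·(H − f)/(H + s − 2f) = 53900 × (95148.1 − 105) / (95148.1 + 53900 − 2 × 105) = 53900 × 95043.1 / 148838.1 ≈ 34419 mm.
Far limit Df = s·(H − f)/(H − s) = 53900 × (95148.1 − 105) / (95148.1 − 53900) = 53900 × 95043.1 / 41248.1 ≈ 124195 mm.
Depth of field = Df − Dn = 124195 − 34419 ≈ 89776 mm ≈ 89.8 m.

89.8 m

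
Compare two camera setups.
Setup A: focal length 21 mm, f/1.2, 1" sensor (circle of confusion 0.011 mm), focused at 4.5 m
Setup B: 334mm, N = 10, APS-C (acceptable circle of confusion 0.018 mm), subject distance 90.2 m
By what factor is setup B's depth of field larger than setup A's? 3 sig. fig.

Setup A: H = 21²/(1.2×0.011) + 21 ≈ 33430.1 mm; DoF = Df − Dn = 5196.7 − 3968.0 ≈ 1228.7 mm.
Setup B: H = 334²/(10×0.018) + 334 ≈ 620089.6 mm; DoF = Df − Dn = 105497 − 78777 ≈ 26720 mm.
Ratio = 26720 / 1228.7 ≈ 21.7.

21.7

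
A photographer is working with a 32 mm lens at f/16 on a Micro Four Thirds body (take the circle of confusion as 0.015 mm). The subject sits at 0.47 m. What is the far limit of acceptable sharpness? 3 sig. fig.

Hyperfocal distance H = f²/(N·c) + f = 32²/(16 × 0.015) + 32 = 1024/0.24 + 32 ≈ 4298.7 mm ≈ 4.299 m.
Far limit Df = s·(H − f)/(H − s) = 470 × (4298.7 − 32) / (4298.7 − 470) = 470 × 4266.7 / 3828.7 ≈ 523.77 mm ≈ 0.524 m.

0.524 m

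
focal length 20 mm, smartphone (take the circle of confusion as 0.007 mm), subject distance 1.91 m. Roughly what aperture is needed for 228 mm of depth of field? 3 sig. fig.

f/1.80

Write h = H − f = f²/(N·c). The thin-lens limits are Dn = s·h/(h + (s−f)) and Df = s·h/(h − (s−f)), so DoF = Df − Dn = 2·s·(s−f)·h / (h² − (s−f)²).
That is a quadratic in h: DoF·h² − 2·s·(s−f)·h − DoF·(s−f)² = 0 ⇒ h = (s−f)·(s + √(s² + DoF²)) / DoF = 1890 × (1910 + √(1910² + 228²)) / 228 = 1890 × (1910 + 1923.56) / 228 ≈ 31778 mm.
Then N = f²/(c·h) = 20² / (0.007 × 31778) = 400 / 222.45 ≈ 1.80.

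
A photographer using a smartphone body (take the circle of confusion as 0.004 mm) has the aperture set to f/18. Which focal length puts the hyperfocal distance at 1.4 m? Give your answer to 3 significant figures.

10.0 mm

From H = f²/(N·c) + f, with f ≪ H: f ≈ √(H·N·c) = √(1400 × 18 × 0.004) = √100.80 ≈ 10.04 mm.
The +f correction barely moves this — solving exactly, f² + N·c·f − N·c·H = 0 ⇒ f = (−N·c + √((N·c)² + 4·N·c·H))/2 = (−0.072 + √403.21)/2 ≈ 10.004 mm, so f ≈ 10.0 mm.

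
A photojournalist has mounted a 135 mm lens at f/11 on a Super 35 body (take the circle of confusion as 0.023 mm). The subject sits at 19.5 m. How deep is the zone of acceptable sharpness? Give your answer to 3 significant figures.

11.3 m

Hyperfocal distance H = f²/(N·c) + f = 135²/(11 × 0.023) + 135 = 18225/0.253 + 135 ≈ 72170.6 mm ≈ 72.17 m.
Near limit Dn = s·(H − f)/(H + s − 2f) = 19500 × (72170.6 − 135) / (72170.6 + 19500 − 2 × 135) = 19500 × 72035.6 / 91400.6 ≈ 15369 mm.
Far limit Df = s·(H − f)/(H − s) = 19500 × (72170.6 − 135) / (72170.6 − 19500) = 19500 × 72035.6 / 52670.6 ≈ 26669 mm.
Depth of field = Df − Dn = 26669 − 15369 ≈ 11300 mm ≈ 11.3 m.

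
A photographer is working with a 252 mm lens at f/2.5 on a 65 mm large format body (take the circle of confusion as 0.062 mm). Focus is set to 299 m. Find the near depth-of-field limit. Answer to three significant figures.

173 m

Hyperfocal distance H = f²/(N·c) + f = 252²/(2.5 × 0.062) + 252 = 63504/0.155 + 252 ≈ 409955.2 mm ≈ 410.0 m.
Near limit Dn = s·(H − f)/(H + s − 2f) = 299000 × (409955.2 − 252) / (409955.2 + 299000 − 2 × 252) = 299000 × 409703.2 / 708451.2 ≈ 172914 mm ≈ 173 m.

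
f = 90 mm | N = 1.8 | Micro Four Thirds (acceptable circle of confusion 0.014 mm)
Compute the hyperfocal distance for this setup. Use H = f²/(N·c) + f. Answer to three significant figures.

322 m

Hyperfocal distance H = f²/(N·c) + f = 90²/(1.8 × 0.014) + 90 = 8100/0.0252 + 90 ≈ 321518.6 mm ≈ 322 m.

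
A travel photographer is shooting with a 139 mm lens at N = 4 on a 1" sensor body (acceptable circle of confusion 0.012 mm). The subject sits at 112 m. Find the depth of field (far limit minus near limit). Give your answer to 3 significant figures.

Hyperfocal distance H = f²/(N·c) + f = 139²/(4 × 0.012) + 139 = 19321/0.048 + 139 ≈ 402659.8 mm ≈ 402.7 m.
Near limit Dn = s·(H − f)/(H + s − 2f) = 112000 × (402659.8 − 139) / (402659.8 + 112000 − 2 × 139) = 112000 × 402520.8 / 514381.8 ≈ 87644 mm.
Far limit Df = s·(H − f)/(H − s) = 112000 × (402659.8 − 139) / (402659.8 − 112000) = 112000 × 402520.8 / 290659.8 ≈ 155103 mm.
Depth of field = Df − Dn = 155103 − 87644 ≈ 67459 mm ≈ 67.5 m.

67.5 m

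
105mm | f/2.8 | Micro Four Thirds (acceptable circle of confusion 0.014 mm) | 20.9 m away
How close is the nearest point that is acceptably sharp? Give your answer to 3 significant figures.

19.5 m

Hyperfocal distance H = f²/(N·c) + f = 105²/(2.8 × 0.014) + 105 = 11025/0.0392 + 105 ≈ 281355.0 mm ≈ 281.4 m.
Near limit Dn = s·(H − f)/(H + s − 2f) = 20900 × (281355.0 − 105) / (281355.0 + 20900 − 2 × 105) = 20900 × 281250.0 / 302045.0 ≈ 19461 mm ≈ 19.5 m.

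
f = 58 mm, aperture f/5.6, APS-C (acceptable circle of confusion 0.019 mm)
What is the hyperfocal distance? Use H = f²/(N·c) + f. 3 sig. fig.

31.7 m

Hyperfocal distance H = f²/(N·c) + f = 58²/(5.6 × 0.019) + 58 = 3364/0.1064 + 58 ≈ 31674.5 mm ≈ 31.7 m.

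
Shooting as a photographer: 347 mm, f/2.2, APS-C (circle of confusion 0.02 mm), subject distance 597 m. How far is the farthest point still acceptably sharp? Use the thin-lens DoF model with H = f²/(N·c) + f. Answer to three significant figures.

Hyperfocal distance H = f²/(N·c) + f = 347²/(2.2 × 0.02) + 347 = 120409/0.044 + 347 ≈ 2736915.2 mm ≈ 2737 m.
Far limit Df = s·(H − f)/(H − s) = 597000 × (2736915.2 − 347) / (2736915.2 − 597000) = 597000 × 2736568.2 / 2139915.2 ≈ 763456 mm ≈ 763 m.

763 m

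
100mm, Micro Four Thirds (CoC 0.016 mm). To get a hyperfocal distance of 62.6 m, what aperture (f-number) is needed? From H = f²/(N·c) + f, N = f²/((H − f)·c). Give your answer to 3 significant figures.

Rearrange H = f²/(N·c) + f for N: N = f² / ((H − f)·c).
N = 100² / ((62600 − 100) × 0.016) = 10000 / 1000 ≈ 10.

f/10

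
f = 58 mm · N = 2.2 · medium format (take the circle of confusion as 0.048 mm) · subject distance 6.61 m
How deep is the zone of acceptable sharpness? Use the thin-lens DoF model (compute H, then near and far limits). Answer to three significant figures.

2.84 m

Hyperfocal distance H = f²/(N·c) + f = 58²/(2.2 × 0.048) + 58 = 3364/0.1056 + 58 ≈ 31914.1 mm ≈ 31.91 m.
Near limit Dn = s·(H − f)/(H + s − 2f) = 6610 × (31914.1 − 58) / (31914.1 + 6610 − 2 × 58) = 6610 × 31856.1 / 38408.1 ≈ 5482.4 mm.
Far limit Df = s·(H − f)/(H − s) = 6610 × (31914.1 − 58) / (31914.1 − 6610) = 6610 × 31856.1 / 25304.1 ≈ 8321.5 mm.
Depth of field = Df − Dn = 8321.5 − 5482.4 ≈ 2839.1 mm ≈ 2.84 m.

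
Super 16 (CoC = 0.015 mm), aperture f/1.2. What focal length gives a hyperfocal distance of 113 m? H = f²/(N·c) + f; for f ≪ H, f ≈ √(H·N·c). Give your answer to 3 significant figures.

45.1 mm

From H = f²/(N·c) + f, with f ≪ H: f ≈ √(H·N·c) = √(113000 × 1.2 × 0.015) = √2034.0 ≈ 45.10 mm.
The +f correction barely moves this — solving exactly, f² + N·c·f − N·c·H = 0 ⇒ f = (−N·c + √((N·c)² + 4·N·c·H))/2 = (−0.018 + √8136.0)/2 ≈ 45.091 mm, so f ≈ 45.1 mm.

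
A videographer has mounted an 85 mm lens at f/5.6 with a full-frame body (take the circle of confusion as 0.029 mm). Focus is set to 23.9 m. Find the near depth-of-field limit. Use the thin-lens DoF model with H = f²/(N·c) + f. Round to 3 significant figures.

15.6 m

Hyperfocal distance H = f²/(N·c) + f = 85²/(5.6 × 0.029) + 85 = 7225/0.1624 + 85 ≈ 44573.9 mm ≈ 44.57 m.
Near limit Dn = s·(H − f)/(H + s − 2f) = 23900 × (44573.9 − 85) / (44573.9 + 23900 − 2 × 85) = 23900 × 44488.9 / 68303.9 ≈ 15567 mm ≈ 15.6 m.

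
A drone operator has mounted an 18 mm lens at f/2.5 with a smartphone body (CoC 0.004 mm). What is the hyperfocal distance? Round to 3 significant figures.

32.4 m

Hyperfocal distance H = f²/(N·c) + f = 18²/(2.5 × 0.004) + 18 = 324/0.01 + 18 ≈ 32418.0 mm ≈ 32.4 m.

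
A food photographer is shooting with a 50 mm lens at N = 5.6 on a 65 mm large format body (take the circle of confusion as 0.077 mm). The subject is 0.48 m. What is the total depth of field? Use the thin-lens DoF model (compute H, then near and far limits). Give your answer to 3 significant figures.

Hyperfocal distance H = f²/(N·c) + f = 50²/(5.6 × 0.077) + 50 = 2500/0.4312 + 50 ≈ 5847.8 mm ≈ 5.848 m.
Near limit Dn = s·(H − f)/(H + s − 2f) = 480 × (5847.8 − 50) / (5847.8 + 480 − 2 × 50) = 480 × 5797.8 / 6227.8 ≈ 446.858 mm.
Far limit Df = s·(H − f)/(H − s) = 480 × (5847.8 − 50) / (5847.8 − 480) = 480 × 5797.8 / 5367.8 ≈ 518.452 mm.
Depth of field = Df − Dn = 518.452 − 446.858 ≈ 71.594 mm.

71.6 mm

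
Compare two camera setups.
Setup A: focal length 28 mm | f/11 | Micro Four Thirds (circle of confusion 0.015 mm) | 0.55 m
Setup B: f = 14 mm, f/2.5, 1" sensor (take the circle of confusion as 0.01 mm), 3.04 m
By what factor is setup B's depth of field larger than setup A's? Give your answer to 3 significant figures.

Setup A: H = 28²/(11×0.015) + 28 ≈ 4779.5 mm; DoF = Df − Dn = 617.88 − 495.56 ≈ 122.32 mm.
Setup B: H = 14²/(2.5×0.01) + 14 ≈ 7854.0 mm; DoF = Df − Dn = 4950.9 − 2193.4 ≈ 2757.5 mm.
Ratio = 2757.5 / 122.32 ≈ 22.5.

22.5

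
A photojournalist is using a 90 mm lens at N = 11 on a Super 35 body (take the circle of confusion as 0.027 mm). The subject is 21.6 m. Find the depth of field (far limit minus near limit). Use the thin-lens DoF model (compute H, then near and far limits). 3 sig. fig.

90.1 m

Hyperfocal distance H = f²/(N·c) + f = 90²/(11 × 0.027) + 90 = 8100/0.297 + 90 ≈ 27362.7 mm ≈ 27.36 m.
Near limit Dn = s·(H − f)/(H + s − 2f) = 21600 × (27362.7 − 90) / (27362.7 + 21600 − 2 × 90) = 21600 × 27272.7 / 48782.7 ≈ 12076 mm.
Far limit Df = s·(H − f)/(H − s) = 21600 × (27362.7 − 90) / (27362.7 − 21600) = 21600 × 27272.7 / 5762.7 ≈ 102224 mm.
Depth of field = Df − Dn = 102224 − 12076 ≈ 90148 mm ≈ 90.1 m.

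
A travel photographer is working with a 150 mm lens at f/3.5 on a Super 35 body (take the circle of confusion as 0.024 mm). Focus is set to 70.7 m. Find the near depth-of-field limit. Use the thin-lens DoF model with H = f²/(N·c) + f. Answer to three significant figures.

Hyperfocal distance H = f²/(N·c) + f = 150²/(3.5 × 0.024) + 150 = 22500/0.084 + 150 ≈ 268007.1 mm ≈ 268.0 m.
Near limit Dn = s·(H − f)/(H + s − 2f) = 70700 × (268007.1 − 150) / (268007.1 + 70700 − 2 × 150) = 70700 × 267857.1 / 338407.1 ≈ 55961 mm ≈ 56.0 m.

56.0 m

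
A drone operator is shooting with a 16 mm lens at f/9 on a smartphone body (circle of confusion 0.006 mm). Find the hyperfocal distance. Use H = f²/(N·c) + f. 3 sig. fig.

4.76 m

Hyperfocal distance H = f²/(N·c) + f = 16²/(9 × 0.006) + 16 = 256/0.054 + 16 ≈ 4756.7 mm ≈ 4.76 m.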